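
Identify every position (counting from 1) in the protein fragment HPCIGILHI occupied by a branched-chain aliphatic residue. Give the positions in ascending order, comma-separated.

The BCAAs are Val, Leu, and Ile — aliphatic side chains with a branch point.
Matching residues: I4, I6, L7, I9.

4, 6, 7, 9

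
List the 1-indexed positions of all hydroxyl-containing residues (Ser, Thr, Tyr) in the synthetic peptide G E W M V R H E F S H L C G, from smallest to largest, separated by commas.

10

Matching residues: S10.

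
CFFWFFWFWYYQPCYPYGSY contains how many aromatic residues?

13

F, W, and Y each carry an aromatic ring on the side chain.
Matching residues: F2, F3, W4, F5, F6, W7, F8, W9, Y10, Y11, Y15, Y17, Y20.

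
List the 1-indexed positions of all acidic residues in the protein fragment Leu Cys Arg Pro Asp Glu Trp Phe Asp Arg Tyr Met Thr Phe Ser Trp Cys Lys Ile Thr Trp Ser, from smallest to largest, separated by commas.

5, 6, 9

Only D (aspartate) and E (glutamate) carry a side-chain carboxylic acid.
Matching residues: Asp5, Glu6, Asp9.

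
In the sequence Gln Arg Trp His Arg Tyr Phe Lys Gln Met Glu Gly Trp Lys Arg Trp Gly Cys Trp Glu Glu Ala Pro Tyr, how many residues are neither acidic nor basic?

Acidic: D, E. Basic: K, R, H. All other residues are neither.
Matching residues: Gln1, Trp3, Tyr6, Phe7, Gln9, Met10, Gly12, Trp13, Trp16, Gly17, Cys18, Trp19, Ala22, Pro23, Tyr24.

15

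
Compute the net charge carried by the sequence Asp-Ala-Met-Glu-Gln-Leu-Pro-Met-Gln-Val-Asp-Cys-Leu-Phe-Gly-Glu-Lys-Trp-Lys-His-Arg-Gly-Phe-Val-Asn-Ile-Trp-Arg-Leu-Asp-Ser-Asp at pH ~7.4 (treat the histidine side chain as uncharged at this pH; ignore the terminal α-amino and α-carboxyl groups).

-2

At pH ~7.4 the Lys and Arg side chains are protonated (+1), the Asp and Glu side chains are deprotonated (−1), and with His taken as neutral all other side chains carry no charge.
Positive (K, R): Lys17, Lys19, Arg21, Arg28 → +4.
Negative (D, E): Asp1, Glu4, Asp11, Glu16, Asp30, Asp32 → −6.
Net charge = (+4) + (−6) = −2.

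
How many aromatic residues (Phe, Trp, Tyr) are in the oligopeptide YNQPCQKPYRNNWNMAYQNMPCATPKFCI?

5

Matching residues: Y1, Y9, W13, Y17, F27.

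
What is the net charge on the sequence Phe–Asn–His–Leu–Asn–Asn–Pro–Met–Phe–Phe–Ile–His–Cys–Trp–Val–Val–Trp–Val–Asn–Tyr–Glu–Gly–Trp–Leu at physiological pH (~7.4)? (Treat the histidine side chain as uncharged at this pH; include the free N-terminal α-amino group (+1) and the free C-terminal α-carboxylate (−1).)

At pH ~7.4 the Lys and Arg side chains are protonated (+1), the Asp and Glu side chains are deprotonated (−1), and with His taken as neutral all other side chains carry no charge.
Positive (K, R): none → +0.
Negative (D, E): Glu21 → −1.
The N-terminus (+1) and C-terminus (−1) cancel.
Net charge = (+0) + (−1) = −1.

-1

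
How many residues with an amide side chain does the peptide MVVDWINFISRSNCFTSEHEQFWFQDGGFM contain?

4

The amide-side-chain residues are Asn (N) and Gln (Q).
Matching residues: N7, N13, Q21, Q25.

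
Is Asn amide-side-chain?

Asparagine (N) and glutamine (Q) have uncharged amide side chains.
Asparagine is in this group.

Yes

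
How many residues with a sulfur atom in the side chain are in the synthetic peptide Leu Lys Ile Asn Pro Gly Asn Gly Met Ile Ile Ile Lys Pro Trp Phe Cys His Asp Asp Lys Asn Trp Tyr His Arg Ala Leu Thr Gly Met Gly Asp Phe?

The sulfur-bearing residues are cysteine (–SH) and methionine (–S–CH₃).
Matching residues: Met9, Cys17, Met31.

3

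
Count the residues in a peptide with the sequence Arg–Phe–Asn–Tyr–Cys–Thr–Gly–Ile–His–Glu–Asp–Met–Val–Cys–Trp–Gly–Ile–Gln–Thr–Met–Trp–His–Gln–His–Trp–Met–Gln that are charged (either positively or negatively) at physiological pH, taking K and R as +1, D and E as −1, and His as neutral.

Charged side chains at pH ~7.4: K, R (positive); D, E (negative).
Matching residues: Arg1, Glu10, Asp11.

3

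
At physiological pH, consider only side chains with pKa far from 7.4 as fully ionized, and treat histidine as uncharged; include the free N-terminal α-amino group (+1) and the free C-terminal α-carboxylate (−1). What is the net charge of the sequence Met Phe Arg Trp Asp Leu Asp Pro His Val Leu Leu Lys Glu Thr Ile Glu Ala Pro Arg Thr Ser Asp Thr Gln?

-2

The side chains ionized at physiological pH are Lys/Arg (+1) and Asp/Glu (−1); with His treated as neutral, nothing else contributes.
Positive (K, R): Arg3, Lys13, Arg20 → +3.
Negative (D, E): Asp5, Asp7, Glu14, Glu17, Asp23 → −5.
The N-terminus (+1) and C-terminus (−1) cancel.
Net charge = (+3) + (−5) = −2.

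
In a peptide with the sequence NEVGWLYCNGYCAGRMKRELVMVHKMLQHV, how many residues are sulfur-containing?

5

Only Cys (C) and Met (M) have a sulfur atom in the side chain.
Matching residues: C8, C12, M16, M22, M26.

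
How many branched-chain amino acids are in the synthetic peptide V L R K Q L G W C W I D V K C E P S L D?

6

The BCAAs are Val, Leu, and Ile — aliphatic side chains with a branch point.
Matching residues: V1, L2, L6, I11, V13, L19.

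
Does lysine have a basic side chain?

K, R, and H are the three residues with basic side chains (ε-amine, guanidinium, and imidazole respectively).
Lysine is in this group.

Yes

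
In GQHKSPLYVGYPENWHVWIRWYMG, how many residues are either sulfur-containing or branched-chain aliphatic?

5

Sulfur-containing: C, M. Branched-chain aliphatic: I, L, V.
Sulfur-containing residues here: M23 (1).
Branched-chain aliphatic residues here: L7, V9, V17, I19 (4).
The two groups share no amino acid, so total = 1 + 4 = 5.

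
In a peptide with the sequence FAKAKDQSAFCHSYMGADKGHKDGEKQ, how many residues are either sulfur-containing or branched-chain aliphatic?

Sulfur-containing: C, M. Branched-chain aliphatic: I, L, V.
Sulfur-containing residues here: C11, M15 (2).
Branched-chain aliphatic residues here: none (0).
The two groups share no amino acid, so total = 2 + 0 = 2.

2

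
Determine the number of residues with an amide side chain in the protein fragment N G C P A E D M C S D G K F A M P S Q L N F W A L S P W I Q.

4

Only N (asparagine) and Q (glutamine) carry a side-chain carboxamide.
Matching residues: N1, Q19, N21, Q30.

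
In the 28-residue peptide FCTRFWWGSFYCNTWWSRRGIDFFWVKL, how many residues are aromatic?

F, W, and Y each carry an aromatic ring on the side chain.
Matching residues: F1, F5, W6, W7, F10, Y11, W15, W16, F23, F24, W25.

11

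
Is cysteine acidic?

No

Aspartate (D) and glutamate (E) have carboxylic-acid side chains and are the acidic amino acids.
Cysteine is not in this group.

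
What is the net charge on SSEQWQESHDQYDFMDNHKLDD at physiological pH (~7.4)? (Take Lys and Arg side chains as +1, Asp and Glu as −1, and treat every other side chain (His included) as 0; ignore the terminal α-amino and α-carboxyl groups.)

Positive (K, R): K19 → +1.
Negative (D, E): E3, E7, D10, D13, D16, D21, D22 → −7.
Net charge = (+1) + (−7) = −6.

-6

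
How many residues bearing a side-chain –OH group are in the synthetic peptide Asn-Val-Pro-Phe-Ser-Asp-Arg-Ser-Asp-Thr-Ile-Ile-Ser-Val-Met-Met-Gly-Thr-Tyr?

S, T, and Y are the three residues with a side-chain hydroxyl.
Matching residues: Ser5, Ser8, Thr10, Ser13, Thr18, Tyr19.

6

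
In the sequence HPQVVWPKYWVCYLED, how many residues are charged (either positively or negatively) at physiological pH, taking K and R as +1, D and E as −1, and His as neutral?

3

Charged side chains at pH ~7.4: K, R (positive); D, E (negative).
Matching residues: K8, E15, D16.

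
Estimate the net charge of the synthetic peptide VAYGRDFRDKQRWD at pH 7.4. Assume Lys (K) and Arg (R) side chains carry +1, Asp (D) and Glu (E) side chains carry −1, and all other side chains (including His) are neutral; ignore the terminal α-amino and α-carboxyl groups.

+1

Positive (K, R): R5, R8, K10, R12 → +4.
Negative (D, E): D6, D9, D14 → −3.
Net charge = (+4) + (−3) = +1.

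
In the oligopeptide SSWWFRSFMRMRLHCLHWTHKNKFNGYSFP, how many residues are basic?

K, R, and H are the three residues with basic side chains (ε-amine, guanidinium, and imidazole respectively).
Matching residues: R6, R10, R12, H14, H17, H20, K21, K23.

8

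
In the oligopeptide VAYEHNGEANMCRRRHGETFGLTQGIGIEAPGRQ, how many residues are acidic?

Only D (aspartate) and E (glutamate) carry a side-chain carboxylic acid.
Matching residues: E4, E8, E18, E29.

4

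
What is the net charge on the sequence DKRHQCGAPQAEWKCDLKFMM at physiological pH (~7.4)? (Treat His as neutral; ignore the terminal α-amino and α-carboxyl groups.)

At pH ~7.4 the Lys and Arg side chains are protonated (+1), the Asp and Glu side chains are deprotonated (−1), and with His taken as neutral all other side chains carry no charge.
Positive (K, R): K2, R3, K14, K18 → +4.
Negative (D, E): D1, E12, D16 → −3.
Net charge = (+4) + (−3) = +1.

+1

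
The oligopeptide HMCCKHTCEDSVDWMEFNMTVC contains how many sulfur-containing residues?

7

Cysteine (C, thiol) and methionine (M, thioether) are the two sulfur-containing amino acids.
Matching residues: M2, C3, C4, C8, M15, M19, C22.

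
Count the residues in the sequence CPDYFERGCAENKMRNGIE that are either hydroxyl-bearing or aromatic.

2

Hydroxyl-bearing: S, T, Y. Aromatic: F, W, Y.
Hydroxyl-bearing residues here: Y4 (1).
Aromatic residues here: Y4, F5 (2).
Y is in both groups, so the 1 Y residue must not be double-counted.
Total = 1 + 2 − 1 = 2.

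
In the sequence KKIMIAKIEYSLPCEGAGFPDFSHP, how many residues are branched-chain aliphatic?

4

The BCAAs are Val, Leu, and Ile — aliphatic side chains with a branch point.
Matching residues: I3, I5, I8, L12.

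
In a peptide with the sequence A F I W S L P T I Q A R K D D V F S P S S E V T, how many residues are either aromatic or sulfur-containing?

Aromatic: F, W, Y. Sulfur-containing: C, M.
Aromatic residues here: F2, W4, F17 (3).
Sulfur-containing residues here: none (0).
The two groups share no amino acid, so total = 3 + 0 = 3.

3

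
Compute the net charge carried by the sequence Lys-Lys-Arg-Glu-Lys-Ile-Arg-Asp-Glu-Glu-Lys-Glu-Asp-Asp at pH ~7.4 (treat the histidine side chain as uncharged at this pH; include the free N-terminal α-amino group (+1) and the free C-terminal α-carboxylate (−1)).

-1

The side chains ionized at physiological pH are Lys/Arg (+1) and Asp/Glu (−1); with His treated as neutral, nothing else contributes.
Positive (K, R): Lys1, Lys2, Arg3, Lys5, Arg7, Lys11 → +6.
Negative (D, E): Glu4, Asp8, Glu9, Glu10, Glu12, Asp13, Asp14 → −7.
The N-terminus (+1) and C-terminus (−1) cancel.
Net charge = (+6) + (−7) = −1.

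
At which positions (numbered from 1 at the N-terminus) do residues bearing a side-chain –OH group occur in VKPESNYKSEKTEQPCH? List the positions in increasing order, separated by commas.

5, 7, 9, 12

S, T, and Y are the three residues with a side-chain hydroxyl.
Matching residues: S5, Y7, S9, T12.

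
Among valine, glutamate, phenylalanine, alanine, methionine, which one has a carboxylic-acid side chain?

The acidic residues are Asp (D) and Glu (E), whose side chains end in a carboxylate group.
Of the listed options, only glutamate belongs to this group.

glutamate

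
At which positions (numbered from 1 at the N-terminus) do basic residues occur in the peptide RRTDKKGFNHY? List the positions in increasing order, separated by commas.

K, R, and H are the three residues with basic side chains (ε-amine, guanidinium, and imidazole respectively).
Matching residues: R1, R2, K5, K6, H10.

1, 2, 5, 6, 10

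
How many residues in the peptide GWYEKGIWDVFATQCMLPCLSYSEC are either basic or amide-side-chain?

2

Basic: H, K, R. Amide-side-chain: N, Q.
Basic residues here: K5 (1).
Amide-side-chain residues here: Q14 (1).
The two groups share no amino acid, so total = 1 + 1 = 2.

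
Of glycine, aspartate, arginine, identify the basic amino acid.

Lysine (K), arginine (R), and histidine (H) have basic, nitrogen-containing side chains.
Of the listed options, only arginine belongs to this group.

arginine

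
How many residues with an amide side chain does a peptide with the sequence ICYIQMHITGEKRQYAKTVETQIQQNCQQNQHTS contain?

10

The amide-side-chain residues are Asn (N) and Gln (Q).
Matching residues: Q5, Q14, Q22, Q24, Q25, N26, Q28, Q29, N30, Q31.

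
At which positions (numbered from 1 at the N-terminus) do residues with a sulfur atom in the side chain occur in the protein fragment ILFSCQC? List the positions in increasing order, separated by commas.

5, 7

Cysteine (C, thiol) and methionine (M, thioether) are the two sulfur-containing amino acids.
Matching residues: C5, C7.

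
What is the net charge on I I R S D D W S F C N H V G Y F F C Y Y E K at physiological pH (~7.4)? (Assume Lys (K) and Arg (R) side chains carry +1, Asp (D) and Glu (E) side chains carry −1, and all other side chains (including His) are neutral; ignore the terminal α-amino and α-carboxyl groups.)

-1

Positive (K, R): R3, K22 → +2.
Negative (D, E): D5, D6, E21 → −3.
Net charge = (+2) + (−3) = −1.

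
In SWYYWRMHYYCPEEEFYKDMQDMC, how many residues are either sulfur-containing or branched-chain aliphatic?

5

Sulfur-containing: C, M. Branched-chain aliphatic: I, L, V.
Sulfur-containing residues here: M7, C11, M20, M23, C24 (5).
Branched-chain aliphatic residues here: none (0).
The two groups share no amino acid, so total = 5 + 0 = 5.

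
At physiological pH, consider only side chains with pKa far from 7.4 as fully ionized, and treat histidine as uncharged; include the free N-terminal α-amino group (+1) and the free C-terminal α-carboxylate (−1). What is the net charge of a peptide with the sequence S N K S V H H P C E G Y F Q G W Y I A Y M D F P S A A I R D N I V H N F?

At pH ~7.4 the Lys and Arg side chains are protonated (+1), the Asp and Glu side chains are deprotonated (−1), and with His taken as neutral all other side chains carry no charge.
Positive (K, R): K3, R29 → +2.
Negative (D, E): E10, D22, D30 → −3.
The N-terminus (+1) and C-terminus (−1) cancel.
Net charge = (+2) + (−3) = −1.

-1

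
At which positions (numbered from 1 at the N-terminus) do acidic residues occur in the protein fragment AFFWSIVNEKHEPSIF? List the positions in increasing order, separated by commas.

Only D (aspartate) and E (glutamate) carry a side-chain carboxylic acid.
Matching residues: E9, E12.

9, 12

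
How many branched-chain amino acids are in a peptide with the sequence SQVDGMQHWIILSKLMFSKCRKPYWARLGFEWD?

6

Valine (V), leucine (L), and isoleucine (I) are the branched-chain amino acids.
Matching residues: V3, I10, I11, L12, L15, L28.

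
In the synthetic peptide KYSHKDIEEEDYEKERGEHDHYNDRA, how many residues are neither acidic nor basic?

8

Acidic: D, E. Basic: K, R, H. All other residues are neither.
Matching residues: Y2, S3, I7, Y12, G17, Y22, N23, A26.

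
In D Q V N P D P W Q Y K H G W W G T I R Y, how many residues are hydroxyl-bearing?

3

Serine (S), threonine (T), and tyrosine (Y) each carry a hydroxyl group on the side chain.
Matching residues: Y10, T17, Y20.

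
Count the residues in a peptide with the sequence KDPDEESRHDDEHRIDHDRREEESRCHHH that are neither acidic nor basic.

5

Acidic: D, E. Basic: K, R, H. All other residues are neither.
Matching residues: P3, S7, I15, S24, C26.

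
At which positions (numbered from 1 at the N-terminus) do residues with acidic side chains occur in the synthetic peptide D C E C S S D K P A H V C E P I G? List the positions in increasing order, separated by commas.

1, 3, 7, 14

The acidic residues are Asp (D) and Glu (E), whose side chains end in a carboxylate group.
Matching residues: D1, E3, D7, E14.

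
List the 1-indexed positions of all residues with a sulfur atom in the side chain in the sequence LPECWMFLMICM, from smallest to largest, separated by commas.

4, 6, 9, 11, 12

Cysteine (C, thiol) and methionine (M, thioether) are the two sulfur-containing amino acids.
Matching residues: C4, M6, M9, C11, M12.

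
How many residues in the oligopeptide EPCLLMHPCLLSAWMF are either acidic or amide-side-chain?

Acidic: D, E. Amide-side-chain: N, Q.
Acidic residues here: E1 (1).
Amide-side-chain residues here: none (0).
The two groups share no amino acid, so total = 1 + 0 = 1.

1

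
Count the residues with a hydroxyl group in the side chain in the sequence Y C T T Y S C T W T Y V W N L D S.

S, T, and Y are the three residues with a side-chain hydroxyl.
Matching residues: Y1, T3, T4, Y5, S6, T8, T10, Y11, S17.

9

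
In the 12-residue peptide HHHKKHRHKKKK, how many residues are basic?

Lysine (K), arginine (R), and histidine (H) have basic, nitrogen-containing side chains.
Matching residues: H1, H2, H3, K4, K5, H6, R7, H8, K9, K10, K11, K12.

12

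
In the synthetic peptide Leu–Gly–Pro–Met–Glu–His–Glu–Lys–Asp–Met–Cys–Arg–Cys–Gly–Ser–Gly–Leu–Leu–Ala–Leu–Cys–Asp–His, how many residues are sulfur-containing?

The sulfur-bearing residues are cysteine (–SH) and methionine (–S–CH₃).
Matching residues: Met4, Met10, Cys11, Cys13, Cys21.

5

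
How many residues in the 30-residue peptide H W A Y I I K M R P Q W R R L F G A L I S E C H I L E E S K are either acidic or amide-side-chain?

4

Acidic: D, E. Amide-side-chain: N, Q.
Acidic residues here: E22, E27, E28 (3).
Amide-side-chain residues here: Q11 (1).
The two groups share no amino acid, so total = 3 + 1 = 4.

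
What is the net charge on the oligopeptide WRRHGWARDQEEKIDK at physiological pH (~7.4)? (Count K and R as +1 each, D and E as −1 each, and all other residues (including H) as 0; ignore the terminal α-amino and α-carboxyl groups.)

Positive (K, R): R2, R3, R8, K13, K16 → +5.
Negative (D, E): D9, E11, E12, D15 → −4.
Net charge = (+5) + (−4) = +1.

+1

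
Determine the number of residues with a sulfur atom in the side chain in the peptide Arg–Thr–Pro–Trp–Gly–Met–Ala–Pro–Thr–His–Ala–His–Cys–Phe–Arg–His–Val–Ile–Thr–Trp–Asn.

2

The sulfur-bearing residues are cysteine (–SH) and methionine (–S–CH₃).
Matching residues: Met6, Cys13.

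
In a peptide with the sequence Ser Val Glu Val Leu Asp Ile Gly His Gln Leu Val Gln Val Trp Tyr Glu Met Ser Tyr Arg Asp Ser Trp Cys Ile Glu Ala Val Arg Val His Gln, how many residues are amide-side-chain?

3

Asparagine (N) and glutamine (Q) have uncharged amide side chains.
Matching residues: Gln10, Gln13, Gln33.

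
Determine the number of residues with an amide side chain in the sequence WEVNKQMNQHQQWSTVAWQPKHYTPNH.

8

Only N (asparagine) and Q (glutamine) carry a side-chain carboxamide.
Matching residues: N4, Q6, N8, Q9, Q11, Q12, Q19, N26.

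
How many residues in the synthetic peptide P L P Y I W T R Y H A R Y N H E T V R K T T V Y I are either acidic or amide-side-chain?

Acidic: D, E. Amide-side-chain: N, Q.
Acidic residues here: E16 (1).
Amide-side-chain residues here: N14 (1).
The two groups share no amino acid, so total = 1 + 1 = 2.

2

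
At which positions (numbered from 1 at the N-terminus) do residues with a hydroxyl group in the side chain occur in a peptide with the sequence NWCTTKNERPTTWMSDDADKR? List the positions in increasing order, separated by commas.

4, 5, 11, 12, 15

The –OH-bearing residues are Ser, Thr (aliphatic alcohols), and Tyr (phenol).
Matching residues: T4, T5, T11, T12, S15.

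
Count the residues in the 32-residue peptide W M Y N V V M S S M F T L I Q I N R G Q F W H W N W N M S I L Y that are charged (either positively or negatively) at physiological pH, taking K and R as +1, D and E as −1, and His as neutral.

Charged side chains at pH ~7.4: K, R (positive); D, E (negative).
Matching residues: R18.

1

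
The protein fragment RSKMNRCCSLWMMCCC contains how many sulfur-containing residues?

8

Cysteine (C, thiol) and methionine (M, thioether) are the two sulfur-containing amino acids.
Matching residues: M4, C7, C8, M12, M13, C14, C15, C16.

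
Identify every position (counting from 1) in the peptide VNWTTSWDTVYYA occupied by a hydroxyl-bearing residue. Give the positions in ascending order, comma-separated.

4, 5, 6, 9, 11, 12

Serine (S), threonine (T), and tyrosine (Y) each carry a hydroxyl group on the side chain.
Matching residues: T4, T5, S6, T9, Y11, Y12.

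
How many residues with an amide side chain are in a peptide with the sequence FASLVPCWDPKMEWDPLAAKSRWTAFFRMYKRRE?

Asparagine (N) and glutamine (Q) have uncharged amide side chains.
None of the 34 residues belong to this group.

0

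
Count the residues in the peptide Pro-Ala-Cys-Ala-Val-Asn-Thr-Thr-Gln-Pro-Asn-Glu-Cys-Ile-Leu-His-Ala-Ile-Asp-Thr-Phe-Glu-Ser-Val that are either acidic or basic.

4

Acidic: D, E. Basic: H, K, R.
Acidic residues here: Glu12, Asp19, Glu22 (3).
Basic residues here: His16 (1).
The two groups share no amino acid, so total = 3 + 1 = 4.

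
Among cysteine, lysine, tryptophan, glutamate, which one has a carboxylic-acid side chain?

glutamate

Aspartate (D) and glutamate (E) have carboxylic-acid side chains and are the acidic amino acids.
Of the listed options, only glutamate belongs to this group.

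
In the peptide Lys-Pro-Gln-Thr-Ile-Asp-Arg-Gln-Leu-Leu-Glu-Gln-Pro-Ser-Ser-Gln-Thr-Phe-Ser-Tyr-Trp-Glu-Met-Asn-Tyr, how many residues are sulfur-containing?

The sulfur-bearing residues are cysteine (–SH) and methionine (–S–CH₃).
Matching residues: Met23.

1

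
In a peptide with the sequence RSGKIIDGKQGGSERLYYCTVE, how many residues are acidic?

The acidic residues are Asp (D) and Glu (E), whose side chains end in a carboxylate group.
Matching residues: D7, E14, E22.

3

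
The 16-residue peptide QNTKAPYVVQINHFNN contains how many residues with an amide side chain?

The amide-side-chain residues are Asn (N) and Gln (Q).
Matching residues: Q1, N2, Q10, N12, N15, N16.

6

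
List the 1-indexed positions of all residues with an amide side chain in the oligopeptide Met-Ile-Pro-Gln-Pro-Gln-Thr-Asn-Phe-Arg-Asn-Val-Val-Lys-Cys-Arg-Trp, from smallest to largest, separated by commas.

Asparagine (N) and glutamine (Q) have uncharged amide side chains.
Matching residues: Gln4, Gln6, Asn8, Asn11.

4, 6, 8, 11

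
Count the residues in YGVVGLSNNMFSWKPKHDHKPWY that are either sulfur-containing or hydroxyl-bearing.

5

Sulfur-containing: C, M. Hydroxyl-bearing: S, T, Y.
Sulfur-containing residues here: M10 (1).
Hydroxyl-bearing residues here: Y1, S7, S12, Y23 (4).
The two groups share no amino acid, so total = 1 + 4 = 5.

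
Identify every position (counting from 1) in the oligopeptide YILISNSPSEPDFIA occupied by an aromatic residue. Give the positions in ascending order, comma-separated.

1, 13

Phenylalanine (F), tryptophan (W), and tyrosine (Y) have aromatic ring side chains.
Matching residues: Y1, F13.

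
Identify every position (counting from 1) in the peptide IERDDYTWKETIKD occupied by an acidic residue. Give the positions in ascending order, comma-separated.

2, 4, 5, 10, 14

Aspartate (D) and glutamate (E) have carboxylic-acid side chains and are the acidic amino acids.
Matching residues: E2, D4, D5, E10, D14.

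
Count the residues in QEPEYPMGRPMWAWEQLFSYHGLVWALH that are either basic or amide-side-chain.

Basic: H, K, R. Amide-side-chain: N, Q.
Basic residues here: R9, H21, H28 (3).
Amide-side-chain residues here: Q1, Q16 (2).
The two groups share no amino acid, so total = 3 + 2 = 5.

5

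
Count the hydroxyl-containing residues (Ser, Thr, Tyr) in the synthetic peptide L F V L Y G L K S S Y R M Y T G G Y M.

7

Matching residues: Y5, S9, S10, Y11, Y14, T15, Y18.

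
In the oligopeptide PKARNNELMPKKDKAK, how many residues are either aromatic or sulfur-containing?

1

Aromatic: F, W, Y. Sulfur-containing: C, M.
Aromatic residues here: none (0).
Sulfur-containing residues here: M9 (1).
The two groups share no amino acid, so total = 0 + 1 = 1.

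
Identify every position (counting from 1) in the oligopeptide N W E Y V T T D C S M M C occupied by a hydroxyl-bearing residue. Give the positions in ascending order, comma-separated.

4, 6, 7, 10

Matching residues: Y4, T6, T7, S10.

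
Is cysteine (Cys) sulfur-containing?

Only Cys (C) and Met (M) have a sulfur atom in the side chain.
Cysteine is in this group.

Yes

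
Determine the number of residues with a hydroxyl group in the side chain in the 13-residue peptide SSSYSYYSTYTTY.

The –OH-bearing residues are Ser, Thr (aliphatic alcohols), and Tyr (phenol).
Matching residues: S1, S2, S3, Y4, S5, Y6, Y7, S8, T9, Y10, T11, T12, Y13.

13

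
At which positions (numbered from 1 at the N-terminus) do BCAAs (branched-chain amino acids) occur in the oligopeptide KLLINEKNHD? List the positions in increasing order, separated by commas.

2, 3, 4

The BCAAs are Val, Leu, and Ile — aliphatic side chains with a branch point.
Matching residues: L2, L3, I4.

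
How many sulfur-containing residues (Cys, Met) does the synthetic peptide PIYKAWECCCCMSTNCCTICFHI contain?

8

Matching residues: C8, C9, C10, C11, M12, C16, C17, C20.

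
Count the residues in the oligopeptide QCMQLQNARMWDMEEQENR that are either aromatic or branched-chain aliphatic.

Aromatic: F, W, Y. Branched-chain aliphatic: I, L, V.
Aromatic residues here: W11 (1).
Branched-chain aliphatic residues here: L5 (1).
The two groups share no amino acid, so total = 1 + 1 = 2.

2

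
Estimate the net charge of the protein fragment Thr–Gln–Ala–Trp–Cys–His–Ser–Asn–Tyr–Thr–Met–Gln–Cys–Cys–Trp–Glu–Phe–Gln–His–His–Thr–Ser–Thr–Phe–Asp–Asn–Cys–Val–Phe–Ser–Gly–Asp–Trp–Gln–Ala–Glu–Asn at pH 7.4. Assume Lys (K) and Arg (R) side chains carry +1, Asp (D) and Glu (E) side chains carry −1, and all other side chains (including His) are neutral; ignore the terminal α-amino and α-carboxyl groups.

Positive (K, R): none → +0.
Negative (D, E): Glu16, Asp25, Asp32, Glu36 → −4.
Net charge = (+0) + (−4) = −4.

-4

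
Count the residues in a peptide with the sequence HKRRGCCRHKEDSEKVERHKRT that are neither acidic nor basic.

Acidic: D, E. Basic: K, R, H. All other residues are neither.
Matching residues: G5, C6, C7, S13, V16, T22.

6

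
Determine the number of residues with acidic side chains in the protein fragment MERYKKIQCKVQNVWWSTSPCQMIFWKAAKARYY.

Only D (aspartate) and E (glutamate) carry a side-chain carboxylic acid.
Matching residues: E2.

1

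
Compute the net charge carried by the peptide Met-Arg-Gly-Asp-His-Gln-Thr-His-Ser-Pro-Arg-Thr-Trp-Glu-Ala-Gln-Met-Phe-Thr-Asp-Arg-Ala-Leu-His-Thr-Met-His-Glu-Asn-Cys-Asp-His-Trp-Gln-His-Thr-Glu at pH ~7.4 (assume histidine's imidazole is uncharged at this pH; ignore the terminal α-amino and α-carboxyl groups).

-3

The side chains ionized at physiological pH are Lys/Arg (+1) and Asp/Glu (−1); with His treated as neutral, nothing else contributes.
Positive (K, R): Arg2, Arg11, Arg21 → +3.
Negative (D, E): Asp4, Glu14, Asp20, Glu28, Asp31, Glu37 → −6.
Net charge = (+3) + (−6) = −3.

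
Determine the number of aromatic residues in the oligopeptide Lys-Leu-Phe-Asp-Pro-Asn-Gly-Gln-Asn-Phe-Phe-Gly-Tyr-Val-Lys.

Phenylalanine (F), tryptophan (W), and tyrosine (Y) have aromatic ring side chains.
Matching residues: Phe3, Phe10, Phe11, Tyr13.

4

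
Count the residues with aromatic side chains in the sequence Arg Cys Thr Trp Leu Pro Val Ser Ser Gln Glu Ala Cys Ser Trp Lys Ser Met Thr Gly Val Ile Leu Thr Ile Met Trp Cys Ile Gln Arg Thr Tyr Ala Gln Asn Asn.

F, W, and Y each carry an aromatic ring on the side chain.
Matching residues: Trp4, Trp15, Trp27, Tyr33.

4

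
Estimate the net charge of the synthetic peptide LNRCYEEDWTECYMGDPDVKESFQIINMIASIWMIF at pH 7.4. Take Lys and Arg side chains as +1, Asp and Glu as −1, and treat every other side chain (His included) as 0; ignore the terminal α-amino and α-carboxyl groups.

Positive (K, R): R3, K20 → +2.
Negative (D, E): E6, E7, D8, E11, D16, D18, E21 → −7.
Net charge = (+2) + (−7) = −5.

-5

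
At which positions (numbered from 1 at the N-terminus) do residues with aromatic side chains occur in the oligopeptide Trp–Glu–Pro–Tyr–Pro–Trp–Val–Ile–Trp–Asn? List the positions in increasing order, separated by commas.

1, 4, 6, 9

The aromatic amino acids are Phe (F, benzyl), Trp (W, indole), and Tyr (Y, phenol).
Matching residues: Trp1, Tyr4, Trp6, Trp9.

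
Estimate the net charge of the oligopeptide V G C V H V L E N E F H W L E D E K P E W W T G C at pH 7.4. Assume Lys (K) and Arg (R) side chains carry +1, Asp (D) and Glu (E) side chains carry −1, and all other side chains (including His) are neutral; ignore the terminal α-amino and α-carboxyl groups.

Positive (K, R): K18 → +1.
Negative (D, E): E8, E10, E15, D16, E17, E20 → −6.
Net charge = (+1) + (−6) = −5.

-5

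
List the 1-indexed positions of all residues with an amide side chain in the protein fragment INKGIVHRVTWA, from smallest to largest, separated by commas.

Only N (asparagine) and Q (glutamine) carry a side-chain carboxamide.
Matching residues: N2.

2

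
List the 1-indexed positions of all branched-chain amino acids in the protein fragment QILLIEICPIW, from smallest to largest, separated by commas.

V, L, and I make up the branched-chain aliphatic group.
Matching residues: I2, L3, L4, I5, I7, I10.

2, 3, 4, 5, 7, 10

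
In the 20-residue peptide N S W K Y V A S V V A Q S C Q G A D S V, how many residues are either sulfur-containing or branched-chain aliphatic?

Sulfur-containing: C, M. Branched-chain aliphatic: I, L, V.
Sulfur-containing residues here: C14 (1).
Branched-chain aliphatic residues here: V6, V9, V10, V20 (4).
The two groups share no amino acid, so total = 1 + 4 = 5.

5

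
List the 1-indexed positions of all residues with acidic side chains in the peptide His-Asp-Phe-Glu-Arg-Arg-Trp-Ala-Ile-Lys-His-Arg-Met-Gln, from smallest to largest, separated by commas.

2, 4

Aspartate (D) and glutamate (E) have carboxylic-acid side chains and are the acidic amino acids.
Matching residues: Asp2, Glu4.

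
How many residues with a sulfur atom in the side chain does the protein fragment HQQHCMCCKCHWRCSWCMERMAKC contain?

10

Only Cys (C) and Met (M) have a sulfur atom in the side chain.
Matching residues: C5, M6, C7, C8, C10, C14, C17, M18, M21, C24.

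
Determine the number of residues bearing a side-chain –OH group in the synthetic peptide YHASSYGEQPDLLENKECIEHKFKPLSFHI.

5

The –OH-bearing residues are Ser, Thr (aliphatic alcohols), and Tyr (phenol).
Matching residues: Y1, S4, S5, Y6, S27.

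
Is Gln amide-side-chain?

Yes

Only N (asparagine) and Q (glutamine) carry a side-chain carboxamide.
Glutamine is in this group.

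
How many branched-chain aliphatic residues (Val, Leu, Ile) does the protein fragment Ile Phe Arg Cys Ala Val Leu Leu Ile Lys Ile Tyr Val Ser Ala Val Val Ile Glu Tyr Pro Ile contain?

Matching residues: Ile1, Val6, Leu7, Leu8, Ile9, Ile11, Val13, Val16, Val17, Ile18, Ile22.

11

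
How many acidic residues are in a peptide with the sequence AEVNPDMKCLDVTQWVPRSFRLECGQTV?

4

Only D (aspartate) and E (glutamate) carry a side-chain carboxylic acid.
Matching residues: E2, D6, D11, E23.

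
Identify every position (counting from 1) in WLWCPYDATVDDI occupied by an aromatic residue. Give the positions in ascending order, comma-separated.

1, 3, 6

F, W, and Y each carry an aromatic ring on the side chain.
Matching residues: W1, W3, Y6.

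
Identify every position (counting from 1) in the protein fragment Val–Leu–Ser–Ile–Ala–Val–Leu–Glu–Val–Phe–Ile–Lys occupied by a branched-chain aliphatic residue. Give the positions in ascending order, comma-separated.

1, 2, 4, 6, 7, 9, 11

V, L, and I make up the branched-chain aliphatic group.
Matching residues: Val1, Leu2, Ile4, Val6, Leu7, Val9, Ile11.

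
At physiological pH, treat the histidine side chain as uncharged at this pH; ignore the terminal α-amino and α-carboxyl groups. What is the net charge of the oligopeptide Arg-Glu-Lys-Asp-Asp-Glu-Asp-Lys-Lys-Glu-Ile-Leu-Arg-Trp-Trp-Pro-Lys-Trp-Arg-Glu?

At pH ~7.4 the Lys and Arg side chains are protonated (+1), the Asp and Glu side chains are deprotonated (−1), and with His taken as neutral all other side chains carry no charge.
Positive (K, R): Arg1, Lys3, Lys8, Lys9, Arg13, Lys17, Arg19 → +7.
Negative (D, E): Glu2, Asp4, Asp5, Glu6, Asp7, Glu10, Glu20 → −7.
Net charge = (+7) + (−7) = 0.

0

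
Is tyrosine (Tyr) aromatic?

Phenylalanine (F), tryptophan (W), and tyrosine (Y) have aromatic ring side chains.
Tyrosine is in this group.

Yes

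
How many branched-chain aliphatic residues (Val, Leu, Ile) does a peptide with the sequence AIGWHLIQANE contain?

Matching residues: I2, L6, I7.

3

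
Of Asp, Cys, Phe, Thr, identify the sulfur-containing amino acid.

Only Cys (C) and Met (M) have a sulfur atom in the side chain.
Of the listed options, only Cys belongs to this group.

Cys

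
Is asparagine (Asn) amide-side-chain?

Only N (asparagine) and Q (glutamine) carry a side-chain carboxamide.
Asparagine is in this group.

Yes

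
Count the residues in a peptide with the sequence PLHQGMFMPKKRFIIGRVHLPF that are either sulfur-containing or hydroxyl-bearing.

Sulfur-containing: C, M. Hydroxyl-bearing: S, T, Y.
Sulfur-containing residues here: M6, M8 (2).
Hydroxyl-bearing residues here: none (0).
The two groups share no amino acid, so total = 2 + 0 = 2.

2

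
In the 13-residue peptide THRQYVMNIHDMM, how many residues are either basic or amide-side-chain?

5

Basic: H, K, R. Amide-side-chain: N, Q.
Basic residues here: H2, R3, H10 (3).
Amide-side-chain residues here: Q4, N8 (2).
The two groups share no amino acid, so total = 3 + 2 = 5.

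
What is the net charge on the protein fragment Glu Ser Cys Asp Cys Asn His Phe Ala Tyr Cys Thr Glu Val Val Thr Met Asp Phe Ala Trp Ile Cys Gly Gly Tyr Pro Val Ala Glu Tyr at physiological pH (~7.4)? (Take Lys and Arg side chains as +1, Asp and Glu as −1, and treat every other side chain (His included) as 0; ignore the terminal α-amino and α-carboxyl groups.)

Positive (K, R): none → +0.
Negative (D, E): Glu1, Asp4, Glu13, Asp18, Glu30 → −5.
Net charge = (+0) + (−5) = −5.

-5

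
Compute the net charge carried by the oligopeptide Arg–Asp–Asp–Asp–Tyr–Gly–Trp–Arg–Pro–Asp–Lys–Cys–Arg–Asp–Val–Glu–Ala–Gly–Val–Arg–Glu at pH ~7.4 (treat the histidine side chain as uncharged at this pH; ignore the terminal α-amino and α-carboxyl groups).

Near pH 7.4, K and R contribute +1 each, D and E contribute −1 each, and every other side chain (His included, as stated) is uncharged.
Positive (K, R): Arg1, Arg8, Lys11, Arg13, Arg20 → +5.
Negative (D, E): Asp2, Asp3, Asp4, Asp10, Asp14, Glu16, Glu21 → −7.
Net charge = (+5) + (−7) = −2.

-2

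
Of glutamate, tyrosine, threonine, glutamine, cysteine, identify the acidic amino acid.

glutamate

The acidic residues are Asp (D) and Glu (E), whose side chains end in a carboxylate group.
Of the listed options, only glutamate belongs to this group.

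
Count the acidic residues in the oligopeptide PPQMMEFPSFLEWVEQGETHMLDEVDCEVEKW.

9

The acidic residues are Asp (D) and Glu (E), whose side chains end in a carboxylate group.
Matching residues: E6, E12, E15, E18, D23, E24, D26, E28, E30.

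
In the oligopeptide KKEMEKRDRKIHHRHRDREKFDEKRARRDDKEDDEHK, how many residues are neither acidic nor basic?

Acidic: D, E. Basic: K, R, H. All other residues are neither.
Matching residues: M4, I11, F21, A26.

4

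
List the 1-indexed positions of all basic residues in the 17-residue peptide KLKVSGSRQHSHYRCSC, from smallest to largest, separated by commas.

K, R, and H are the three residues with basic side chains (ε-amine, guanidinium, and imidazole respectively).
Matching residues: K1, K3, R8, H10, H12, R14.

1, 3, 8, 10, 12, 14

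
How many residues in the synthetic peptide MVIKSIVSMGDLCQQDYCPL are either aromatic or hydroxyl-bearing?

Aromatic: F, W, Y. Hydroxyl-bearing: S, T, Y.
Aromatic residues here: Y17 (1).
Hydroxyl-bearing residues here: S5, S8, Y17 (3).
Y is in both groups, so the 1 Y residue must not be double-counted.
Total = 1 + 3 − 1 = 3.

3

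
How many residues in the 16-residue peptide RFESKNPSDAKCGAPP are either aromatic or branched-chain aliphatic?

Aromatic: F, W, Y. Branched-chain aliphatic: I, L, V.
Aromatic residues here: F2 (1).
Branched-chain aliphatic residues here: none (0).
The two groups share no amino acid, so total = 1 + 0 = 1.

1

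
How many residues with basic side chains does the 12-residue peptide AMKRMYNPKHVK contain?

K, R, and H are the three residues with basic side chains (ε-amine, guanidinium, and imidazole respectively).
Matching residues: K3, R4, K9, H10, K12.

5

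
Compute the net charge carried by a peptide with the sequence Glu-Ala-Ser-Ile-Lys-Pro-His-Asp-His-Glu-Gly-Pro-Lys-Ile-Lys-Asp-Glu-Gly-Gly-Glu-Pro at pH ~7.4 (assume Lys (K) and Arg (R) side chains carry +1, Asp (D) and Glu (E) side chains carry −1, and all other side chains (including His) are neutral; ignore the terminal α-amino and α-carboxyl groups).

Positive (K, R): Lys5, Lys13, Lys15 → +3.
Negative (D, E): Glu1, Asp8, Glu10, Asp16, Glu17, Glu20 → −6.
Net charge = (+3) + (−6) = −3.

-3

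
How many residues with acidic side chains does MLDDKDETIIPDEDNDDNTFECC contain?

The acidic residues are Asp (D) and Glu (E), whose side chains end in a carboxylate group.
Matching residues: D3, D4, D6, E7, D12, E13, D14, D16, D17, E21.

10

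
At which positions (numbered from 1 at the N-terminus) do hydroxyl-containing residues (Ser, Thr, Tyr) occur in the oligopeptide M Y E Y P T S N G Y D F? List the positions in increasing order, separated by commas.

Matching residues: Y2, Y4, T6, S7, Y10.

2, 4, 6, 7, 10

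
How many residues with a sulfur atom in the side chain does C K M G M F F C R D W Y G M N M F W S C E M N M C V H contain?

Cysteine (C, thiol) and methionine (M, thioether) are the two sulfur-containing amino acids.
Matching residues: C1, M3, M5, C8, M14, M16, C20, M22, M24, C25.

10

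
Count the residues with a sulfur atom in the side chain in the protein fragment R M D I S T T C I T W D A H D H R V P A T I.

Only Cys (C) and Met (M) have a sulfur atom in the side chain.
Matching residues: M2, C8.

2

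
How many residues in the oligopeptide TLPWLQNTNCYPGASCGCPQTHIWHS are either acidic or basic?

Acidic: D, E. Basic: H, K, R.
Acidic residues here: none (0).
Basic residues here: H22, H25 (2).
The two groups share no amino acid, so total = 0 + 2 = 2.

2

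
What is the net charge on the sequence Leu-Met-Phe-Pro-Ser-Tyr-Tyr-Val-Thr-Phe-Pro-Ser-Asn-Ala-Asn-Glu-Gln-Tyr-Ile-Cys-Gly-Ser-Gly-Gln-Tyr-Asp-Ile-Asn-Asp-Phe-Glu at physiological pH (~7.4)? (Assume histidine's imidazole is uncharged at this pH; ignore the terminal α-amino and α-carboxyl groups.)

Near pH 7.4, K and R contribute +1 each, D and E contribute −1 each, and every other side chain (His included, as stated) is uncharged.
Positive (K, R): none → +0.
Negative (D, E): Glu16, Asp26, Asp29, Glu31 → −4.
Net charge = (+0) + (−4) = −4.

-4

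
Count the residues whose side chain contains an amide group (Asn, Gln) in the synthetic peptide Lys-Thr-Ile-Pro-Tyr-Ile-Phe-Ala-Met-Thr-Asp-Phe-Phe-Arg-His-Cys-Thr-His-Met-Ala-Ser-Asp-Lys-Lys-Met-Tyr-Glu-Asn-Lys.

1

Matching residues: Asn28.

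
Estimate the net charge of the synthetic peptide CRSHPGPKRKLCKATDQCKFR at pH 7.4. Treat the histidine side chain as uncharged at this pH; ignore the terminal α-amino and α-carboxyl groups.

+6

Near pH 7.4, K and R contribute +1 each, D and E contribute −1 each, and every other side chain (His included, as stated) is uncharged.
Positive (K, R): R2, K8, R9, K10, K13, K19, R21 → +7.
Negative (D, E): D16 → −1.
Net charge = (+7) + (−1) = +6.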